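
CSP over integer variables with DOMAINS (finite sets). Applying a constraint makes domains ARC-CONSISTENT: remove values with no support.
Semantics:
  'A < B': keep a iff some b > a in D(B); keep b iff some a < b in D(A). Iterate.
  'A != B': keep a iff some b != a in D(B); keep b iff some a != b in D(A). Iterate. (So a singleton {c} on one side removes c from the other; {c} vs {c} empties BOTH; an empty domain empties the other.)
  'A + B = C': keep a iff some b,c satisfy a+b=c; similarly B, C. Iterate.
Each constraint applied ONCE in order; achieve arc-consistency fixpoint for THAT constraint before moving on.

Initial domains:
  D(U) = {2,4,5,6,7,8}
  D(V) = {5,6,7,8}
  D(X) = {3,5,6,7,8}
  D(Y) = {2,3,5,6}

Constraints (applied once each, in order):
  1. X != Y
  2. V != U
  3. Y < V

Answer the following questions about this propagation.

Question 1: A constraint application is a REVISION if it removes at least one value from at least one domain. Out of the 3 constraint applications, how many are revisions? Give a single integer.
Constraint 1 (X != Y) on D(X)={3,5,6,7,8} D(Y)={2,3,5,6}: no change => not a revision
Constraint 2 (V != U) on D(V)={5,6,7,8} D(U)={2,4,5,6,7,8}: no change => not a revision
Constraint 3 (Y < V) on D(Y)={2,3,5,6} D(V)={5,6,7,8}: no change => not a revision
Total revisions = 0

Answer: 0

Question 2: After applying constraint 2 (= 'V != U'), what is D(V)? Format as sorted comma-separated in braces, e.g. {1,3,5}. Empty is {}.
Constraint 1 (X != Y) on D(X)={3,5,6,7,8} D(Y)={2,3,5,6}: no change
Constraint 2 (V != U) on D(V)={5,6,7,8} D(U)={2,4,5,6,7,8}: no change
So after constraint 2: D(V) = {5,6,7,8}

Answer: {5,6,7,8}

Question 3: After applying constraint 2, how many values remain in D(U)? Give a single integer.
Answer: 6

Derivation:
Constraint 1 (X != Y) on D(X)={3,5,6,7,8} D(Y)={2,3,5,6}: no change
Constraint 2 (V != U) on D(V)={5,6,7,8} D(U)={2,4,5,6,7,8}: no change
So after constraint 2: D(U)={2,4,5,6,7,8}, size = 6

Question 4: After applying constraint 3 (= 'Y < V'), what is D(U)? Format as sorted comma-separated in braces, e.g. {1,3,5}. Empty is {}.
Constraint 1 (X != Y) on D(X)={3,5,6,7,8} D(Y)={2,3,5,6}: no change
Constraint 2 (V != U) on D(V)={5,6,7,8} D(U)={2,4,5,6,7,8}: no change
Constraint 3 (Y < V) on D(Y)={2,3,5,6} D(V)={5,6,7,8}: no change
So after constraint 3: D(U) = {2,4,5,6,7,8}

Answer: {2,4,5,6,7,8}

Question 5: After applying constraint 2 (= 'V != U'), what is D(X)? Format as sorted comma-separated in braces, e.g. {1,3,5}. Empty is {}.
Constraint 1 (X != Y) on D(X)={3,5,6,7,8} D(Y)={2,3,5,6}: no change
Constraint 2 (V != U) on D(V)={5,6,7,8} D(U)={2,4,5,6,7,8}: no change
So after constraint 2: D(X) = {3,5,6,7,8}

Answer: {3,5,6,7,8}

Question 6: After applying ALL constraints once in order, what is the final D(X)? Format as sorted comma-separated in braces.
Answer: {3,5,6,7,8}

Derivation:
Constraint 1 (X != Y) on D(X)={3,5,6,7,8} D(Y)={2,3,5,6}: no change
Constraint 2 (V != U) on D(V)={5,6,7,8} D(U)={2,4,5,6,7,8}: no change
Constraint 3 (Y < V) on D(Y)={2,3,5,6} D(V)={5,6,7,8}: no change
So after all 3 constraints: D(X) = {3,5,6,7,8}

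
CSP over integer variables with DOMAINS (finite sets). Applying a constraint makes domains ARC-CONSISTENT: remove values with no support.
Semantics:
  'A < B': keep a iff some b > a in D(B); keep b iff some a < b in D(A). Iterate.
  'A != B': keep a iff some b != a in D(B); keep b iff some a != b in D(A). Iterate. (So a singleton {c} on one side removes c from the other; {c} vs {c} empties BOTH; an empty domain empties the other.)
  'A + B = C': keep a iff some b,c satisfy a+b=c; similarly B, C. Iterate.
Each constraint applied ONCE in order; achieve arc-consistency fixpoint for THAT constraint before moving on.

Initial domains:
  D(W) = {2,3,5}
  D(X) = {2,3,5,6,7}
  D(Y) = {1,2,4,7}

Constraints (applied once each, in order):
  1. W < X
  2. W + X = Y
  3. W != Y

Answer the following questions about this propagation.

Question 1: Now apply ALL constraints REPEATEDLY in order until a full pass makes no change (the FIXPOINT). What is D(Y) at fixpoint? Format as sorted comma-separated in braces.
pass 0 (initial): D(Y)={1,2,4,7}
pass 1: W {2,3,5}->{2}; X {2,3,5,6,7}->{5}; Y {1,2,4,7}->{7}
pass 2: no change
Fixpoint after 2 passes: D(Y) = {7}

Answer: {7}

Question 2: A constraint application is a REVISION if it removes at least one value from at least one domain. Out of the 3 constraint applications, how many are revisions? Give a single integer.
Constraint 1 (W < X) on D(W)={2,3,5} D(X)={2,3,5,6,7}: X {2,3,5,6,7}->{3,5,6,7} => REVISION
Constraint 2 (W + X = Y) on D(W)={2,3,5} D(X)={3,5,6,7} D(Y)={1,2,4,7}: W {2,3,5}->{2}; X {3,5,6,7}->{5}; Y {1,2,4,7}->{7} => REVISION
Constraint 3 (W != Y) on D(W)={2} D(Y)={7}: no change => not a revision
Total revisions = 2

Answer: 2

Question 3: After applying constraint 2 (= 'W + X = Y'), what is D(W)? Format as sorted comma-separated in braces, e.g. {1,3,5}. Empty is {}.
Answer: {2}

Derivation:
Constraint 1 (W < X) on D(W)={2,3,5} D(X)={2,3,5,6,7}: X {2,3,5,6,7}->{3,5,6,7}
Constraint 2 (W + X = Y) on D(W)={2,3,5} D(X)={3,5,6,7} D(Y)={1,2,4,7}: W {2,3,5}->{2}; X {3,5,6,7}->{5}; Y {1,2,4,7}->{7}
So after constraint 2: D(W) = {2}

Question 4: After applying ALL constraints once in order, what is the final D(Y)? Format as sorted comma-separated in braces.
Answer: {7}

Derivation:
Constraint 1 (W < X) on D(W)={2,3,5} D(X)={2,3,5,6,7}: X {2,3,5,6,7}->{3,5,6,7}
Constraint 2 (W + X = Y) on D(W)={2,3,5} D(X)={3,5,6,7} D(Y)={1,2,4,7}: W {2,3,5}->{2}; X {3,5,6,7}->{5}; Y {1,2,4,7}->{7}
Constraint 3 (W != Y) on D(W)={2} D(Y)={7}: no change
So after all 3 constraints: D(Y) = {7}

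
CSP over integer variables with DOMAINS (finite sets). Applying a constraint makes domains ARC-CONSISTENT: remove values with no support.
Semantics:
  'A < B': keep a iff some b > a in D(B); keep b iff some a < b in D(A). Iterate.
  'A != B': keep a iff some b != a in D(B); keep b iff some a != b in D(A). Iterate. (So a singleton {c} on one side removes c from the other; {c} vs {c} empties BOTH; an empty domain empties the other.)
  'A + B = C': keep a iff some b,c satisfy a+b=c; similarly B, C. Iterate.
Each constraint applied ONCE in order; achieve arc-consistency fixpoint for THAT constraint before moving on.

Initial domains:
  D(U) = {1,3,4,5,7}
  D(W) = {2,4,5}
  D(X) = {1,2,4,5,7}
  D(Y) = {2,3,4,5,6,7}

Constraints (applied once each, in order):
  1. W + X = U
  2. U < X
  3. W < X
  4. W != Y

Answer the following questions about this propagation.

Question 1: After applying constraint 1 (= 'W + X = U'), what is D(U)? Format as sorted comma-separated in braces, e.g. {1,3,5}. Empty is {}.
Answer: {3,4,5,7}

Derivation:
Constraint 1 (W + X = U) on D(W)={2,4,5} D(X)={1,2,4,5,7} D(U)={1,3,4,5,7}: X {1,2,4,5,7}->{1,2,5}; U {1,3,4,5,7}->{3,4,5,7}
So after constraint 1: D(U) = {3,4,5,7}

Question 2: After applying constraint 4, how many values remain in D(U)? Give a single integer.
Answer: 2

Derivation:
Constraint 1 (W + X = U) on D(W)={2,4,5} D(X)={1,2,4,5,7} D(U)={1,3,4,5,7}: X {1,2,4,5,7}->{1,2,5}; U {1,3,4,5,7}->{3,4,5,7}
Constraint 2 (U < X) on D(U)={3,4,5,7} D(X)={1,2,5}: U {3,4,5,7}->{3,4}; X {1,2,5}->{5}
Constraint 3 (W < X) on D(W)={2,4,5} D(X)={5}: W {2,4,5}->{2,4}
Constraint 4 (W != Y) on D(W)={2,4} D(Y)={2,3,4,5,6,7}: no change
So after constraint 4: D(U)={3,4}, size = 2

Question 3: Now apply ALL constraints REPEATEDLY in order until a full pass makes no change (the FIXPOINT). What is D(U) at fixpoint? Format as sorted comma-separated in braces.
pass 0 (initial): D(U)={1,3,4,5,7}
pass 1: U {1,3,4,5,7}->{3,4}; W {2,4,5}->{2,4}; X {1,2,4,5,7}->{5}
pass 2: U {3,4}->{}; W {2,4}->{}; X {5}->{}; Y {2,3,4,5,6,7}->{}
pass 3: no change
Fixpoint after 3 passes: D(U) = {}

Answer: {}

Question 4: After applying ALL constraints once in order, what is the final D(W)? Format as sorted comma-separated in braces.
Constraint 1 (W + X = U) on D(W)={2,4,5} D(X)={1,2,4,5,7} D(U)={1,3,4,5,7}: X {1,2,4,5,7}->{1,2,5}; U {1,3,4,5,7}->{3,4,5,7}
Constraint 2 (U < X) on D(U)={3,4,5,7} D(X)={1,2,5}: U {3,4,5,7}->{3,4}; X {1,2,5}->{5}
Constraint 3 (W < X) on D(W)={2,4,5} D(X)={5}: W {2,4,5}->{2,4}
Constraint 4 (W != Y) on D(W)={2,4} D(Y)={2,3,4,5,6,7}: no change
So after all 4 constraints: D(W) = {2,4}

Answer: {2,4}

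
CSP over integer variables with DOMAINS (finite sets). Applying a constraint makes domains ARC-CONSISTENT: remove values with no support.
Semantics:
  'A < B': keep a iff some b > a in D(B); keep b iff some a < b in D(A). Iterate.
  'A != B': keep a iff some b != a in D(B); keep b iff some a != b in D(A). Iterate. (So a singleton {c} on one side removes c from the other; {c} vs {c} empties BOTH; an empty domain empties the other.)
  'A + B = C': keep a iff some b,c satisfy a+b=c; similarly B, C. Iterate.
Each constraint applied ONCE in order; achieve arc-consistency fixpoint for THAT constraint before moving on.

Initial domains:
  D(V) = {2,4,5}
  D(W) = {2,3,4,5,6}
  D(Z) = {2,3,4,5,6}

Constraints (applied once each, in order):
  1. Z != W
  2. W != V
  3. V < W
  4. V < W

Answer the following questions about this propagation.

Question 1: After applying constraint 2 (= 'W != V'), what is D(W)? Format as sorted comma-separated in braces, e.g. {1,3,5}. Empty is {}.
Constraint 1 (Z != W) on D(Z)={2,3,4,5,6} D(W)={2,3,4,5,6}: no change
Constraint 2 (W != V) on D(W)={2,3,4,5,6} D(V)={2,4,5}: no change
So after constraint 2: D(W) = {2,3,4,5,6}

Answer: {2,3,4,5,6}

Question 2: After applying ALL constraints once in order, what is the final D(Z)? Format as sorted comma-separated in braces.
Answer: {2,3,4,5,6}

Derivation:
Constraint 1 (Z != W) on D(Z)={2,3,4,5,6} D(W)={2,3,4,5,6}: no change
Constraint 2 (W != V) on D(W)={2,3,4,5,6} D(V)={2,4,5}: no change
Constraint 3 (V < W) on D(V)={2,4,5} D(W)={2,3,4,5,6}: W {2,3,4,5,6}->{3,4,5,6}
Constraint 4 (V < W) on D(V)={2,4,5} D(W)={3,4,5,6}: no change
So after all 4 constraints: D(Z) = {2,3,4,5,6}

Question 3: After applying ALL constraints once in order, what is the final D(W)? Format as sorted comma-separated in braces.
Answer: {3,4,5,6}

Derivation:
Constraint 1 (Z != W) on D(Z)={2,3,4,5,6} D(W)={2,3,4,5,6}: no change
Constraint 2 (W != V) on D(W)={2,3,4,5,6} D(V)={2,4,5}: no change
Constraint 3 (V < W) on D(V)={2,4,5} D(W)={2,3,4,5,6}: W {2,3,4,5,6}->{3,4,5,6}
Constraint 4 (V < W) on D(V)={2,4,5} D(W)={3,4,5,6}: no change
So after all 4 constraints: D(W) = {3,4,5,6}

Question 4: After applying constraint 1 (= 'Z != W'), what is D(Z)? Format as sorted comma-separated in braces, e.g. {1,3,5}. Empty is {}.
Answer: {2,3,4,5,6}

Derivation:
Constraint 1 (Z != W) on D(Z)={2,3,4,5,6} D(W)={2,3,4,5,6}: no change
So after constraint 1: D(Z) = {2,3,4,5,6}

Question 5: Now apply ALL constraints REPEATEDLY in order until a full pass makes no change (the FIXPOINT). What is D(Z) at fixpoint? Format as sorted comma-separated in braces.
pass 0 (initial): D(Z)={2,3,4,5,6}
pass 1: W {2,3,4,5,6}->{3,4,5,6}
pass 2: no change
Fixpoint after 2 passes: D(Z) = {2,3,4,5,6}

Answer: {2,3,4,5,6}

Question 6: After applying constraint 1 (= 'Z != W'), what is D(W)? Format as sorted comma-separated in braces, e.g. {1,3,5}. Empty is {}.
Answer: {2,3,4,5,6}

Derivation:
Constraint 1 (Z != W) on D(Z)={2,3,4,5,6} D(W)={2,3,4,5,6}: no change
So after constraint 1: D(W) = {2,3,4,5,6}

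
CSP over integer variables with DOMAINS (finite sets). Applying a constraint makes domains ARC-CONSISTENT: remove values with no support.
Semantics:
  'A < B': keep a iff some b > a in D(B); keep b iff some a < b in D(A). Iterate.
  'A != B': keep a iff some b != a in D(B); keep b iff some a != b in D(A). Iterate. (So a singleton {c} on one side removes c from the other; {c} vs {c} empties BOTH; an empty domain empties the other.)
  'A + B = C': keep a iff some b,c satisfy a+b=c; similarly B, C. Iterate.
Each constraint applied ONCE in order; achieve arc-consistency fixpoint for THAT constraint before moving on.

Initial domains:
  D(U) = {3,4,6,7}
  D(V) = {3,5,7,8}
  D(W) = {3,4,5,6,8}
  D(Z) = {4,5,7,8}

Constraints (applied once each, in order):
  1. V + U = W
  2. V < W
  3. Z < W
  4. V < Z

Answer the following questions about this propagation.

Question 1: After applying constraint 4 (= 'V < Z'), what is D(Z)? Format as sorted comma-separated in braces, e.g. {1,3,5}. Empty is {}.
Constraint 1 (V + U = W) on D(V)={3,5,7,8} D(U)={3,4,6,7} D(W)={3,4,5,6,8}: V {3,5,7,8}->{3,5}; U {3,4,6,7}->{3}; W {3,4,5,6,8}->{6,8}
Constraint 2 (V < W) on D(V)={3,5} D(W)={6,8}: no change
Constraint 3 (Z < W) on D(Z)={4,5,7,8} D(W)={6,8}: Z {4,5,7,8}->{4,5,7}
Constraint 4 (V < Z) on D(V)={3,5} D(Z)={4,5,7}: no change
So after constraint 4: D(Z) = {4,5,7}

Answer: {4,5,7}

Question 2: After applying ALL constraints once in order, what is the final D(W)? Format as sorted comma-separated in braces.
Constraint 1 (V + U = W) on D(V)={3,5,7,8} D(U)={3,4,6,7} D(W)={3,4,5,6,8}: V {3,5,7,8}->{3,5}; U {3,4,6,7}->{3}; W {3,4,5,6,8}->{6,8}
Constraint 2 (V < W) on D(V)={3,5} D(W)={6,8}: no change
Constraint 3 (Z < W) on D(Z)={4,5,7,8} D(W)={6,8}: Z {4,5,7,8}->{4,5,7}
Constraint 4 (V < Z) on D(V)={3,5} D(Z)={4,5,7}: no change
So after all 4 constraints: D(W) = {6,8}

Answer: {6,8}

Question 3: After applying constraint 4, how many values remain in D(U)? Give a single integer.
Answer: 1

Derivation:
Constraint 1 (V + U = W) on D(V)={3,5,7,8} D(U)={3,4,6,7} D(W)={3,4,5,6,8}: V {3,5,7,8}->{3,5}; U {3,4,6,7}->{3}; W {3,4,5,6,8}->{6,8}
Constraint 2 (V < W) on D(V)={3,5} D(W)={6,8}: no change
Constraint 3 (Z < W) on D(Z)={4,5,7,8} D(W)={6,8}: Z {4,5,7,8}->{4,5,7}
Constraint 4 (V < Z) on D(V)={3,5} D(Z)={4,5,7}: no change
So after constraint 4: D(U)={3}, size = 1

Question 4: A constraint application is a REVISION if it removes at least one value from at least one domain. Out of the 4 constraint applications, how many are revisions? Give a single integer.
Constraint 1 (V + U = W) on D(V)={3,5,7,8} D(U)={3,4,6,7} D(W)={3,4,5,6,8}: V {3,5,7,8}->{3,5}; U {3,4,6,7}->{3}; W {3,4,5,6,8}->{6,8} => REVISION
Constraint 2 (V < W) on D(V)={3,5} D(W)={6,8}: no change => not a revision
Constraint 3 (Z < W) on D(Z)={4,5,7,8} D(W)={6,8}: Z {4,5,7,8}->{4,5,7} => REVISION
Constraint 4 (V < Z) on D(V)={3,5} D(Z)={4,5,7}: no change => not a revision
Total revisions = 2

Answer: 2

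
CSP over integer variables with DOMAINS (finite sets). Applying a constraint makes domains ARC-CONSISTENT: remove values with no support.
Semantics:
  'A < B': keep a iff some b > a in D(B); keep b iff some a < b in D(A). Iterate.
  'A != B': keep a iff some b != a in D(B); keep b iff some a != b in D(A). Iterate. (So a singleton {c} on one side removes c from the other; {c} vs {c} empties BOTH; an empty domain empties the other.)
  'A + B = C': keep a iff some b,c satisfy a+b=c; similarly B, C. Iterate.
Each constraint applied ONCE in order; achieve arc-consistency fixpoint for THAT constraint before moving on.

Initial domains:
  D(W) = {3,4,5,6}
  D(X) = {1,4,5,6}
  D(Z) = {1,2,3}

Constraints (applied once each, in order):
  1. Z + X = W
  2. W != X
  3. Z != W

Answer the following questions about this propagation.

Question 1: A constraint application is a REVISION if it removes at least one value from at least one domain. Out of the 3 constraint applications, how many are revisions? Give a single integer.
Answer: 1

Derivation:
Constraint 1 (Z + X = W) on D(Z)={1,2,3} D(X)={1,4,5,6} D(W)={3,4,5,6}: X {1,4,5,6}->{1,4,5} => REVISION
Constraint 2 (W != X) on D(W)={3,4,5,6} D(X)={1,4,5}: no change => not a revision
Constraint 3 (Z != W) on D(Z)={1,2,3} D(W)={3,4,5,6}: no change => not a revision
Total revisions = 1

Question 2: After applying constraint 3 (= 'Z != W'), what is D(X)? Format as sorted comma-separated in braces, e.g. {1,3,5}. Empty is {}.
Constraint 1 (Z + X = W) on D(Z)={1,2,3} D(X)={1,4,5,6} D(W)={3,4,5,6}: X {1,4,5,6}->{1,4,5}
Constraint 2 (W != X) on D(W)={3,4,5,6} D(X)={1,4,5}: no change
Constraint 3 (Z != W) on D(Z)={1,2,3} D(W)={3,4,5,6}: no change
So after constraint 3: D(X) = {1,4,5}

Answer: {1,4,5}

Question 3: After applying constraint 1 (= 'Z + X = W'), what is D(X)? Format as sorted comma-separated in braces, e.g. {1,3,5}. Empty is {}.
Constraint 1 (Z + X = W) on D(Z)={1,2,3} D(X)={1,4,5,6} D(W)={3,4,5,6}: X {1,4,5,6}->{1,4,5}
So after constraint 1: D(X) = {1,4,5}

Answer: {1,4,5}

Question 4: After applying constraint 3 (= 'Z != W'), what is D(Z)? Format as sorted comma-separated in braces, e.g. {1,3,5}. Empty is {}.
Answer: {1,2,3}

Derivation:
Constraint 1 (Z + X = W) on D(Z)={1,2,3} D(X)={1,4,5,6} D(W)={3,4,5,6}: X {1,4,5,6}->{1,4,5}
Constraint 2 (W != X) on D(W)={3,4,5,6} D(X)={1,4,5}: no change
Constraint 3 (Z != W) on D(Z)={1,2,3} D(W)={3,4,5,6}: no change
So after constraint 3: D(Z) = {1,2,3}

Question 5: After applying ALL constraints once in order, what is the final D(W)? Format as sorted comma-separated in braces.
Answer: {3,4,5,6}

Derivation:
Constraint 1 (Z + X = W) on D(Z)={1,2,3} D(X)={1,4,5,6} D(W)={3,4,5,6}: X {1,4,5,6}->{1,4,5}
Constraint 2 (W != X) on D(W)={3,4,5,6} D(X)={1,4,5}: no change
Constraint 3 (Z != W) on D(Z)={1,2,3} D(W)={3,4,5,6}: no change
So after all 3 constraints: D(W) = {3,4,5,6}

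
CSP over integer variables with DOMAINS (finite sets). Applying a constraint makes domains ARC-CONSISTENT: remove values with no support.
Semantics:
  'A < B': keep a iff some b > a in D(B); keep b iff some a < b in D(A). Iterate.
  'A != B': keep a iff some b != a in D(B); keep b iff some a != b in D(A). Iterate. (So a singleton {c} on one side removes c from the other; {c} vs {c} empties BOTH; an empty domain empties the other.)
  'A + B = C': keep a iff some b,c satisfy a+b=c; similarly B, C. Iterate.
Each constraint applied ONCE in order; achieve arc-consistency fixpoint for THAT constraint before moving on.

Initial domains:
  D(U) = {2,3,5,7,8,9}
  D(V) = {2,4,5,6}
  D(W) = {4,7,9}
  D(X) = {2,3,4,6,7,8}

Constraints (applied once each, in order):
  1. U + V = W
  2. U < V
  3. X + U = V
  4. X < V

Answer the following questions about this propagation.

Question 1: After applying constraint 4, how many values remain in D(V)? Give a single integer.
Answer: 3

Derivation:
Constraint 1 (U + V = W) on D(U)={2,3,5,7,8,9} D(V)={2,4,5,6} D(W)={4,7,9}: U {2,3,5,7,8,9}->{2,3,5,7}
Constraint 2 (U < V) on D(U)={2,3,5,7} D(V)={2,4,5,6}: U {2,3,5,7}->{2,3,5}; V {2,4,5,6}->{4,5,6}
Constraint 3 (X + U = V) on D(X)={2,3,4,6,7,8} D(U)={2,3,5} D(V)={4,5,6}: X {2,3,4,6,7,8}->{2,3,4}; U {2,3,5}->{2,3}
Constraint 4 (X < V) on D(X)={2,3,4} D(V)={4,5,6}: no change
So after constraint 4: D(V)={4,5,6}, size = 3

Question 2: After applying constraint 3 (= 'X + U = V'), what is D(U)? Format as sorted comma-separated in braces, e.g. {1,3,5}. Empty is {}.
Constraint 1 (U + V = W) on D(U)={2,3,5,7,8,9} D(V)={2,4,5,6} D(W)={4,7,9}: U {2,3,5,7,8,9}->{2,3,5,7}
Constraint 2 (U < V) on D(U)={2,3,5,7} D(V)={2,4,5,6}: U {2,3,5,7}->{2,3,5}; V {2,4,5,6}->{4,5,6}
Constraint 3 (X + U = V) on D(X)={2,3,4,6,7,8} D(U)={2,3,5} D(V)={4,5,6}: X {2,3,4,6,7,8}->{2,3,4}; U {2,3,5}->{2,3}
So after constraint 3: D(U) = {2,3}

Answer: {2,3}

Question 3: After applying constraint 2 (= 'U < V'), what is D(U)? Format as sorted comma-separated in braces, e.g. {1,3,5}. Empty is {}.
Answer: {2,3,5}

Derivation:
Constraint 1 (U + V = W) on D(U)={2,3,5,7,8,9} D(V)={2,4,5,6} D(W)={4,7,9}: U {2,3,5,7,8,9}->{2,3,5,7}
Constraint 2 (U < V) on D(U)={2,3,5,7} D(V)={2,4,5,6}: U {2,3,5,7}->{2,3,5}; V {2,4,5,6}->{4,5,6}
So after constraint 2: D(U) = {2,3,5}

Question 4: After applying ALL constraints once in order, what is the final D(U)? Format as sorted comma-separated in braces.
Constraint 1 (U + V = W) on D(U)={2,3,5,7,8,9} D(V)={2,4,5,6} D(W)={4,7,9}: U {2,3,5,7,8,9}->{2,3,5,7}
Constraint 2 (U < V) on D(U)={2,3,5,7} D(V)={2,4,5,6}: U {2,3,5,7}->{2,3,5}; V {2,4,5,6}->{4,5,6}
Constraint 3 (X + U = V) on D(X)={2,3,4,6,7,8} D(U)={2,3,5} D(V)={4,5,6}: X {2,3,4,6,7,8}->{2,3,4}; U {2,3,5}->{2,3}
Constraint 4 (X < V) on D(X)={2,3,4} D(V)={4,5,6}: no change
So after all 4 constraints: D(U) = {2,3}

Answer: {2,3}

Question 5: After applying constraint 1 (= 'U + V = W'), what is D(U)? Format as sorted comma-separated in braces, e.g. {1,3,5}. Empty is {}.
Answer: {2,3,5,7}

Derivation:
Constraint 1 (U + V = W) on D(U)={2,3,5,7,8,9} D(V)={2,4,5,6} D(W)={4,7,9}: U {2,3,5,7,8,9}->{2,3,5,7}
So after constraint 1: D(U) = {2,3,5,7}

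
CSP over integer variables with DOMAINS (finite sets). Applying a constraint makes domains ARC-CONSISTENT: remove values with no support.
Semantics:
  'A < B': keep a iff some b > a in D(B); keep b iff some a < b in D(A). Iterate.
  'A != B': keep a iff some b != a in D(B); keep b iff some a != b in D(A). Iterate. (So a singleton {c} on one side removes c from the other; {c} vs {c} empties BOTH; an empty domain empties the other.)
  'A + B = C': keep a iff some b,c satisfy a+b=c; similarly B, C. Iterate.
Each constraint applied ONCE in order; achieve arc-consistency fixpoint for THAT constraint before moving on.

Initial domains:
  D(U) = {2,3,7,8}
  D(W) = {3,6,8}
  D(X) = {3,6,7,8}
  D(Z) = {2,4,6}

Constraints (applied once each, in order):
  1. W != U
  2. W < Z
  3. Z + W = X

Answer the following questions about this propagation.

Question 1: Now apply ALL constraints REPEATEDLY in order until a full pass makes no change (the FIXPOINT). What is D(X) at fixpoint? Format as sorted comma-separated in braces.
Answer: {7}

Derivation:
pass 0 (initial): D(X)={3,6,7,8}
pass 1: W {3,6,8}->{3}; X {3,6,7,8}->{7}; Z {2,4,6}->{4}
pass 2: U {2,3,7,8}->{2,7,8}
pass 3: no change
Fixpoint after 3 passes: D(X) = {7}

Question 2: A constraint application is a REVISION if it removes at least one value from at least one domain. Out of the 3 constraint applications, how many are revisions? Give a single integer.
Answer: 2

Derivation:
Constraint 1 (W != U) on D(W)={3,6,8} D(U)={2,3,7,8}: no change => not a revision
Constraint 2 (W < Z) on D(W)={3,6,8} D(Z)={2,4,6}: W {3,6,8}->{3}; Z {2,4,6}->{4,6} => REVISION
Constraint 3 (Z + W = X) on D(Z)={4,6} D(W)={3} D(X)={3,6,7,8}: Z {4,6}->{4}; X {3,6,7,8}->{7} => REVISION
Total revisions = 2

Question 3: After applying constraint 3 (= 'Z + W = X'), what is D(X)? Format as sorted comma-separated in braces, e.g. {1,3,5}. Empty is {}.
Answer: {7}

Derivation:
Constraint 1 (W != U) on D(W)={3,6,8} D(U)={2,3,7,8}: no change
Constraint 2 (W < Z) on D(W)={3,6,8} D(Z)={2,4,6}: W {3,6,8}->{3}; Z {2,4,6}->{4,6}
Constraint 3 (Z + W = X) on D(Z)={4,6} D(W)={3} D(X)={3,6,7,8}: Z {4,6}->{4}; X {3,6,7,8}->{7}
So after constraint 3: D(X) = {7}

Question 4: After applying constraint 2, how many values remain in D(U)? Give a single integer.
Constraint 1 (W != U) on D(W)={3,6,8} D(U)={2,3,7,8}: no change
Constraint 2 (W < Z) on D(W)={3,6,8} D(Z)={2,4,6}: W {3,6,8}->{3}; Z {2,4,6}->{4,6}
So after constraint 2: D(U)={2,3,7,8}, size = 4

Answer: 4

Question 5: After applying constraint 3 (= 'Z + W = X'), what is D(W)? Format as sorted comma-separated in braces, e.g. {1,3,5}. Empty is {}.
Constraint 1 (W != U) on D(W)={3,6,8} D(U)={2,3,7,8}: no change
Constraint 2 (W < Z) on D(W)={3,6,8} D(Z)={2,4,6}: W {3,6,8}->{3}; Z {2,4,6}->{4,6}
Constraint 3 (Z + W = X) on D(Z)={4,6} D(W)={3} D(X)={3,6,7,8}: Z {4,6}->{4}; X {3,6,7,8}->{7}
So after constraint 3: D(W) = {3}

Answer: {3}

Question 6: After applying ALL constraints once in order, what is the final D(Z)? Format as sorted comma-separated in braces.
Constraint 1 (W != U) on D(W)={3,6,8} D(U)={2,3,7,8}: no change
Constraint 2 (W < Z) on D(W)={3,6,8} D(Z)={2,4,6}: W {3,6,8}->{3}; Z {2,4,6}->{4,6}
Constraint 3 (Z + W = X) on D(Z)={4,6} D(W)={3} D(X)={3,6,7,8}: Z {4,6}->{4}; X {3,6,7,8}->{7}
So after all 3 constraints: D(Z) = {4}

Answer: {4}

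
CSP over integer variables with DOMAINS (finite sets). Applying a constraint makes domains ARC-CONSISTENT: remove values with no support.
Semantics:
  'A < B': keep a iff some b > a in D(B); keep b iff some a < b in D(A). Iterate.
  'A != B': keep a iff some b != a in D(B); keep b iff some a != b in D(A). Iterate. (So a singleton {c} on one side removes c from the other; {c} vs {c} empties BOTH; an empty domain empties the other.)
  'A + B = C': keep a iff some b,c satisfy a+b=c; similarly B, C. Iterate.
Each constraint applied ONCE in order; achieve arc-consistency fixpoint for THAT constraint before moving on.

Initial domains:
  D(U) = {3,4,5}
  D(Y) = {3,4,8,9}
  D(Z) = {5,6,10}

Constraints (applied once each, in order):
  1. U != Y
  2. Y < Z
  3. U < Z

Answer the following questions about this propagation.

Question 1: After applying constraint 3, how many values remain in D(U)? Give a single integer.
Answer: 3

Derivation:
Constraint 1 (U != Y) on D(U)={3,4,5} D(Y)={3,4,8,9}: no change
Constraint 2 (Y < Z) on D(Y)={3,4,8,9} D(Z)={5,6,10}: no change
Constraint 3 (U < Z) on D(U)={3,4,5} D(Z)={5,6,10}: no change
So after constraint 3: D(U)={3,4,5}, size = 3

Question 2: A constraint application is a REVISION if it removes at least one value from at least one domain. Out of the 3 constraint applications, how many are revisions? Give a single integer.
Answer: 0

Derivation:
Constraint 1 (U != Y) on D(U)={3,4,5} D(Y)={3,4,8,9}: no change => not a revision
Constraint 2 (Y < Z) on D(Y)={3,4,8,9} D(Z)={5,6,10}: no change => not a revision
Constraint 3 (U < Z) on D(U)={3,4,5} D(Z)={5,6,10}: no change => not a revision
Total revisions = 0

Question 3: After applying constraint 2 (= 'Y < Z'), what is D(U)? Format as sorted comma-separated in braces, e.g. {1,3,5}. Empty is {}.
Constraint 1 (U != Y) on D(U)={3,4,5} D(Y)={3,4,8,9}: no change
Constraint 2 (Y < Z) on D(Y)={3,4,8,9} D(Z)={5,6,10}: no change
So after constraint 2: D(U) = {3,4,5}

Answer: {3,4,5}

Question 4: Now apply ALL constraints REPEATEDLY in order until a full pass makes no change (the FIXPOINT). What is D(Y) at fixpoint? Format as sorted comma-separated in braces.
Answer: {3,4,8,9}

Derivation:
pass 0 (initial): D(Y)={3,4,8,9}
pass 1: no change
Fixpoint after 1 passes: D(Y) = {3,4,8,9}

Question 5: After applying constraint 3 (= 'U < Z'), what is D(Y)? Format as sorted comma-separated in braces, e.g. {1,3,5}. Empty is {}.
Answer: {3,4,8,9}

Derivation:
Constraint 1 (U != Y) on D(U)={3,4,5} D(Y)={3,4,8,9}: no change
Constraint 2 (Y < Z) on D(Y)={3,4,8,9} D(Z)={5,6,10}: no change
Constraint 3 (U < Z) on D(U)={3,4,5} D(Z)={5,6,10}: no change
So after constraint 3: D(Y) = {3,4,8,9}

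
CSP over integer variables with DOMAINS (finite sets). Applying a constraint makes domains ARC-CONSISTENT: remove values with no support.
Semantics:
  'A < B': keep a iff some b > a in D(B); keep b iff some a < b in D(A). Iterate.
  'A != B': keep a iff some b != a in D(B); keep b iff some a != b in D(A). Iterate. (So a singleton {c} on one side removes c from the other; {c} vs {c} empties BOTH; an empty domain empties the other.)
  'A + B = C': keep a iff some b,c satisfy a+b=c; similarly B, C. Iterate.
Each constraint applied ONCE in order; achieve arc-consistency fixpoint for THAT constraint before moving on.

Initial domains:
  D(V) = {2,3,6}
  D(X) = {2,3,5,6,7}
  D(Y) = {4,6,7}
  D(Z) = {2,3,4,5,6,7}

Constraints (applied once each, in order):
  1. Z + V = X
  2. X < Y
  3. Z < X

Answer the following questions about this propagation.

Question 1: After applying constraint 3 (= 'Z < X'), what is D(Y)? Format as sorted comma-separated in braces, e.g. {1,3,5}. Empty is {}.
Answer: {6,7}

Derivation:
Constraint 1 (Z + V = X) on D(Z)={2,3,4,5,6,7} D(V)={2,3,6} D(X)={2,3,5,6,7}: Z {2,3,4,5,6,7}->{2,3,4,5}; V {2,3,6}->{2,3}; X {2,3,5,6,7}->{5,6,7}
Constraint 2 (X < Y) on D(X)={5,6,7} D(Y)={4,6,7}: X {5,6,7}->{5,6}; Y {4,6,7}->{6,7}
Constraint 3 (Z < X) on D(Z)={2,3,4,5} D(X)={5,6}: no change
So after constraint 3: D(Y) = {6,7}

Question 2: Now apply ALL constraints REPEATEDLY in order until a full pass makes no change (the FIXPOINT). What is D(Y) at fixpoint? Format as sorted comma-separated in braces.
pass 0 (initial): D(Y)={4,6,7}
pass 1: V {2,3,6}->{2,3}; X {2,3,5,6,7}->{5,6}; Y {4,6,7}->{6,7}; Z {2,3,4,5,6,7}->{2,3,4,5}
pass 2: Z {2,3,4,5}->{2,3,4}
pass 3: no change
Fixpoint after 3 passes: D(Y) = {6,7}

Answer: {6,7}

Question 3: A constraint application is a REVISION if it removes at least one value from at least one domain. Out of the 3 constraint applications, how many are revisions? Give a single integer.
Answer: 2

Derivation:
Constraint 1 (Z + V = X) on D(Z)={2,3,4,5,6,7} D(V)={2,3,6} D(X)={2,3,5,6,7}: Z {2,3,4,5,6,7}->{2,3,4,5}; V {2,3,6}->{2,3}; X {2,3,5,6,7}->{5,6,7} => REVISION
Constraint 2 (X < Y) on D(X)={5,6,7} D(Y)={4,6,7}: X {5,6,7}->{5,6}; Y {4,6,7}->{6,7} => REVISION
Constraint 3 (Z < X) on D(Z)={2,3,4,5} D(X)={5,6}: no change => not a revision
Total revisions = 2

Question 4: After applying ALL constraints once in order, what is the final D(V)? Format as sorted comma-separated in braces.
Constraint 1 (Z + V = X) on D(Z)={2,3,4,5,6,7} D(V)={2,3,6} D(X)={2,3,5,6,7}: Z {2,3,4,5,6,7}->{2,3,4,5}; V {2,3,6}->{2,3}; X {2,3,5,6,7}->{5,6,7}
Constraint 2 (X < Y) on D(X)={5,6,7} D(Y)={4,6,7}: X {5,6,7}->{5,6}; Y {4,6,7}->{6,7}
Constraint 3 (Z < X) on D(Z)={2,3,4,5} D(X)={5,6}: no change
So after all 3 constraints: D(V) = {2,3}

Answer: {2,3}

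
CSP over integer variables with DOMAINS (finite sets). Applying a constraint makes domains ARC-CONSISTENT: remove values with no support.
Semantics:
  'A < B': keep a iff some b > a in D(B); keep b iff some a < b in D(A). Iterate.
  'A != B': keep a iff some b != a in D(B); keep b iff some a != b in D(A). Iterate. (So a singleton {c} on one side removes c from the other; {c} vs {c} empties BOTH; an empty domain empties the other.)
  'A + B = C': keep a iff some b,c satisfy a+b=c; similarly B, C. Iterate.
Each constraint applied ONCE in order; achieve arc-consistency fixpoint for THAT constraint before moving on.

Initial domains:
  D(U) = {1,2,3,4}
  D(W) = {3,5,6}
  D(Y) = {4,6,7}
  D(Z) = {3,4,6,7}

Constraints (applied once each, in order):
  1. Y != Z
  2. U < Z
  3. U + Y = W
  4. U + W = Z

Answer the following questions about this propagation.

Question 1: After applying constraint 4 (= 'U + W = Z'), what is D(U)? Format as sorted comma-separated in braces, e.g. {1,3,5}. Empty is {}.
Constraint 1 (Y != Z) on D(Y)={4,6,7} D(Z)={3,4,6,7}: no change
Constraint 2 (U < Z) on D(U)={1,2,3,4} D(Z)={3,4,6,7}: no change
Constraint 3 (U + Y = W) on D(U)={1,2,3,4} D(Y)={4,6,7} D(W)={3,5,6}: U {1,2,3,4}->{1,2}; Y {4,6,7}->{4}; W {3,5,6}->{5,6}
Constraint 4 (U + W = Z) on D(U)={1,2} D(W)={5,6} D(Z)={3,4,6,7}: Z {3,4,6,7}->{6,7}
So after constraint 4: D(U) = {1,2}

Answer: {1,2}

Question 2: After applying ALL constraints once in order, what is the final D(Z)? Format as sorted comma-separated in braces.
Answer: {6,7}

Derivation:
Constraint 1 (Y != Z) on D(Y)={4,6,7} D(Z)={3,4,6,7}: no change
Constraint 2 (U < Z) on D(U)={1,2,3,4} D(Z)={3,4,6,7}: no change
Constraint 3 (U + Y = W) on D(U)={1,2,3,4} D(Y)={4,6,7} D(W)={3,5,6}: U {1,2,3,4}->{1,2}; Y {4,6,7}->{4}; W {3,5,6}->{5,6}
Constraint 4 (U + W = Z) on D(U)={1,2} D(W)={5,6} D(Z)={3,4,6,7}: Z {3,4,6,7}->{6,7}
So after all 4 constraints: D(Z) = {6,7}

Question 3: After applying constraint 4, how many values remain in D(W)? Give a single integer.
Answer: 2

Derivation:
Constraint 1 (Y != Z) on D(Y)={4,6,7} D(Z)={3,4,6,7}: no change
Constraint 2 (U < Z) on D(U)={1,2,3,4} D(Z)={3,4,6,7}: no change
Constraint 3 (U + Y = W) on D(U)={1,2,3,4} D(Y)={4,6,7} D(W)={3,5,6}: U {1,2,3,4}->{1,2}; Y {4,6,7}->{4}; W {3,5,6}->{5,6}
Constraint 4 (U + W = Z) on D(U)={1,2} D(W)={5,6} D(Z)={3,4,6,7}: Z {3,4,6,7}->{6,7}
So after constraint 4: D(W)={5,6}, size = 2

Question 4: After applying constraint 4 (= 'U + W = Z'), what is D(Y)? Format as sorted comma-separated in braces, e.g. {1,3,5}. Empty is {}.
Constraint 1 (Y != Z) on D(Y)={4,6,7} D(Z)={3,4,6,7}: no change
Constraint 2 (U < Z) on D(U)={1,2,3,4} D(Z)={3,4,6,7}: no change
Constraint 3 (U + Y = W) on D(U)={1,2,3,4} D(Y)={4,6,7} D(W)={3,5,6}: U {1,2,3,4}->{1,2}; Y {4,6,7}->{4}; W {3,5,6}->{5,6}
Constraint 4 (U + W = Z) on D(U)={1,2} D(W)={5,6} D(Z)={3,4,6,7}: Z {3,4,6,7}->{6,7}
So after constraint 4: D(Y) = {4}

Answer: {4}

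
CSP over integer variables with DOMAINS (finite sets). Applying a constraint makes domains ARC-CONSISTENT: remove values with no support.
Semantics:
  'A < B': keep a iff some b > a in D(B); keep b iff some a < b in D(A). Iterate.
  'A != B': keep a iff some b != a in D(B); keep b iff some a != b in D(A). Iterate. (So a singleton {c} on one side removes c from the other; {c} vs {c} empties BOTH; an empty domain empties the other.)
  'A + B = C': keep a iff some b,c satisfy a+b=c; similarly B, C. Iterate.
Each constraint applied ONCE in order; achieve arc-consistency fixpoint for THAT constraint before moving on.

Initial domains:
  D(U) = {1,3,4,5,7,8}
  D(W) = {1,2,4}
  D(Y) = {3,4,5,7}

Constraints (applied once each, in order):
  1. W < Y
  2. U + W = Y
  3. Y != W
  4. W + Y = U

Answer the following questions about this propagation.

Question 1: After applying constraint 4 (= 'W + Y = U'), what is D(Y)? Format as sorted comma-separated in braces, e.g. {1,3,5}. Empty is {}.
Answer: {3,4}

Derivation:
Constraint 1 (W < Y) on D(W)={1,2,4} D(Y)={3,4,5,7}: no change
Constraint 2 (U + W = Y) on D(U)={1,3,4,5,7,8} D(W)={1,2,4} D(Y)={3,4,5,7}: U {1,3,4,5,7,8}->{1,3,4,5}
Constraint 3 (Y != W) on D(Y)={3,4,5,7} D(W)={1,2,4}: no change
Constraint 4 (W + Y = U) on D(W)={1,2,4} D(Y)={3,4,5,7} D(U)={1,3,4,5}: W {1,2,4}->{1,2}; Y {3,4,5,7}->{3,4}; U {1,3,4,5}->{4,5}
So after constraint 4: D(Y) = {3,4}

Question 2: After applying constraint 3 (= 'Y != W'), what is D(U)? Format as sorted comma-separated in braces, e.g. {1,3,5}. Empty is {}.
Answer: {1,3,4,5}

Derivation:
Constraint 1 (W < Y) on D(W)={1,2,4} D(Y)={3,4,5,7}: no change
Constraint 2 (U + W = Y) on D(U)={1,3,4,5,7,8} D(W)={1,2,4} D(Y)={3,4,5,7}: U {1,3,4,5,7,8}->{1,3,4,5}
Constraint 3 (Y != W) on D(Y)={3,4,5,7} D(W)={1,2,4}: no change
So after constraint 3: D(U) = {1,3,4,5}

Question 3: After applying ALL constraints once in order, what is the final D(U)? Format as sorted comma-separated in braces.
Answer: {4,5}

Derivation:
Constraint 1 (W < Y) on D(W)={1,2,4} D(Y)={3,4,5,7}: no change
Constraint 2 (U + W = Y) on D(U)={1,3,4,5,7,8} D(W)={1,2,4} D(Y)={3,4,5,7}: U {1,3,4,5,7,8}->{1,3,4,5}
Constraint 3 (Y != W) on D(Y)={3,4,5,7} D(W)={1,2,4}: no change
Constraint 4 (W + Y = U) on D(W)={1,2,4} D(Y)={3,4,5,7} D(U)={1,3,4,5}: W {1,2,4}->{1,2}; Y {3,4,5,7}->{3,4}; U {1,3,4,5}->{4,5}
So after all 4 constraints: D(U) = {4,5}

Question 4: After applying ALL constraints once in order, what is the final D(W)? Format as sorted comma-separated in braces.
Answer: {1,2}

Derivation:
Constraint 1 (W < Y) on D(W)={1,2,4} D(Y)={3,4,5,7}: no change
Constraint 2 (U + W = Y) on D(U)={1,3,4,5,7,8} D(W)={1,2,4} D(Y)={3,4,5,7}: U {1,3,4,5,7,8}->{1,3,4,5}
Constraint 3 (Y != W) on D(Y)={3,4,5,7} D(W)={1,2,4}: no change
Constraint 4 (W + Y = U) on D(W)={1,2,4} D(Y)={3,4,5,7} D(U)={1,3,4,5}: W {1,2,4}->{1,2}; Y {3,4,5,7}->{3,4}; U {1,3,4,5}->{4,5}
So after all 4 constraints: D(W) = {1,2}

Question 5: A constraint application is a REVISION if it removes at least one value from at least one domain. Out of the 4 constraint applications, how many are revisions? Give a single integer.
Constraint 1 (W < Y) on D(W)={1,2,4} D(Y)={3,4,5,7}: no change => not a revision
Constraint 2 (U + W = Y) on D(U)={1,3,4,5,7,8} D(W)={1,2,4} D(Y)={3,4,5,7}: U {1,3,4,5,7,8}->{1,3,4,5} => REVISION
Constraint 3 (Y != W) on D(Y)={3,4,5,7} D(W)={1,2,4}: no change => not a revision
Constraint 4 (W + Y = U) on D(W)={1,2,4} D(Y)={3,4,5,7} D(U)={1,3,4,5}: W {1,2,4}->{1,2}; Y {3,4,5,7}->{3,4}; U {1,3,4,5}->{4,5} => REVISION
Total revisions = 2

Answer: 2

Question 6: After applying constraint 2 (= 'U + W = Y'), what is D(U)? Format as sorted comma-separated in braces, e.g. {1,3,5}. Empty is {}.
Constraint 1 (W < Y) on D(W)={1,2,4} D(Y)={3,4,5,7}: no change
Constraint 2 (U + W = Y) on D(U)={1,3,4,5,7,8} D(W)={1,2,4} D(Y)={3,4,5,7}: U {1,3,4,5,7,8}->{1,3,4,5}
So after constraint 2: D(U) = {1,3,4,5}

Answer: {1,3,4,5}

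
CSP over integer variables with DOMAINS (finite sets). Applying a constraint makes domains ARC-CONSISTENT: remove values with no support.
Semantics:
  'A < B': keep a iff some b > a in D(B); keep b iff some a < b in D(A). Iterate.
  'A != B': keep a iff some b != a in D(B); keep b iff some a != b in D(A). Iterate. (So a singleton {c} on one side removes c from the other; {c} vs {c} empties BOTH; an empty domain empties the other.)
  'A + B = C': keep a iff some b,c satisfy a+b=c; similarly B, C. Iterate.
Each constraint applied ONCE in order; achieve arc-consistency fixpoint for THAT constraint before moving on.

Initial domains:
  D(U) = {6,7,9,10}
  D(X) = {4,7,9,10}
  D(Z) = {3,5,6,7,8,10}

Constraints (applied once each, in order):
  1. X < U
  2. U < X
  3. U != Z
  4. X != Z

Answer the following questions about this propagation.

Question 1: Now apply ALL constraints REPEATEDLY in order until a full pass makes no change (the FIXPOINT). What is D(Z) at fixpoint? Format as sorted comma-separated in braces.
Answer: {}

Derivation:
pass 0 (initial): D(Z)={3,5,6,7,8,10}
pass 1: U {6,7,9,10}->{6,7}; X {4,7,9,10}->{7,9}
pass 2: U {6,7}->{}; X {7,9}->{}; Z {3,5,6,7,8,10}->{}
pass 3: no change
Fixpoint after 3 passes: D(Z) = {}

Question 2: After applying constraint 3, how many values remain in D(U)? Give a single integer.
Answer: 2

Derivation:
Constraint 1 (X < U) on D(X)={4,7,9,10} D(U)={6,7,9,10}: X {4,7,9,10}->{4,7,9}
Constraint 2 (U < X) on D(U)={6,7,9,10} D(X)={4,7,9}: U {6,7,9,10}->{6,7}; X {4,7,9}->{7,9}
Constraint 3 (U != Z) on D(U)={6,7} D(Z)={3,5,6,7,8,10}: no change
So after constraint 3: D(U)={6,7}, size = 2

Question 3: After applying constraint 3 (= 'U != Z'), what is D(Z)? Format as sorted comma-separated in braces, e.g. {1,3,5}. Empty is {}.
Constraint 1 (X < U) on D(X)={4,7,9,10} D(U)={6,7,9,10}: X {4,7,9,10}->{4,7,9}
Constraint 2 (U < X) on D(U)={6,7,9,10} D(X)={4,7,9}: U {6,7,9,10}->{6,7}; X {4,7,9}->{7,9}
Constraint 3 (U != Z) on D(U)={6,7} D(Z)={3,5,6,7,8,10}: no change
So after constraint 3: D(Z) = {3,5,6,7,8,10}

Answer: {3,5,6,7,8,10}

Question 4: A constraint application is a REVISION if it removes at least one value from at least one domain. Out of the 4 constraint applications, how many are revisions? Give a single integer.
Constraint 1 (X < U) on D(X)={4,7,9,10} D(U)={6,7,9,10}: X {4,7,9,10}->{4,7,9} => REVISION
Constraint 2 (U < X) on D(U)={6,7,9,10} D(X)={4,7,9}: U {6,7,9,10}->{6,7}; X {4,7,9}->{7,9} => REVISION
Constraint 3 (U != Z) on D(U)={6,7} D(Z)={3,5,6,7,8,10}: no change => not a revision
Constraint 4 (X != Z) on D(X)={7,9} D(Z)={3,5,6,7,8,10}: no change => not a revision
Total revisions = 2

Answer: 2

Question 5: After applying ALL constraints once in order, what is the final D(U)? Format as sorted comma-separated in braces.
Constraint 1 (X < U) on D(X)={4,7,9,10} D(U)={6,7,9,10}: X {4,7,9,10}->{4,7,9}
Constraint 2 (U < X) on D(U)={6,7,9,10} D(X)={4,7,9}: U {6,7,9,10}->{6,7}; X {4,7,9}->{7,9}
Constraint 3 (U != Z) on D(U)={6,7} D(Z)={3,5,6,7,8,10}: no change
Constraint 4 (X != Z) on D(X)={7,9} D(Z)={3,5,6,7,8,10}: no change
So after all 4 constraints: D(U) = {6,7}

Answer: {6,7}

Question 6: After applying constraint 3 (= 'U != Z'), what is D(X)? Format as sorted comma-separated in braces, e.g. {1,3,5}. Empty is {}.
Answer: {7,9}

Derivation:
Constraint 1 (X < U) on D(X)={4,7,9,10} D(U)={6,7,9,10}: X {4,7,9,10}->{4,7,9}
Constraint 2 (U < X) on D(U)={6,7,9,10} D(X)={4,7,9}: U {6,7,9,10}->{6,7}; X {4,7,9}->{7,9}
Constraint 3 (U != Z) on D(U)={6,7} D(Z)={3,5,6,7,8,10}: no change
So after constraint 3: D(X) = {7,9}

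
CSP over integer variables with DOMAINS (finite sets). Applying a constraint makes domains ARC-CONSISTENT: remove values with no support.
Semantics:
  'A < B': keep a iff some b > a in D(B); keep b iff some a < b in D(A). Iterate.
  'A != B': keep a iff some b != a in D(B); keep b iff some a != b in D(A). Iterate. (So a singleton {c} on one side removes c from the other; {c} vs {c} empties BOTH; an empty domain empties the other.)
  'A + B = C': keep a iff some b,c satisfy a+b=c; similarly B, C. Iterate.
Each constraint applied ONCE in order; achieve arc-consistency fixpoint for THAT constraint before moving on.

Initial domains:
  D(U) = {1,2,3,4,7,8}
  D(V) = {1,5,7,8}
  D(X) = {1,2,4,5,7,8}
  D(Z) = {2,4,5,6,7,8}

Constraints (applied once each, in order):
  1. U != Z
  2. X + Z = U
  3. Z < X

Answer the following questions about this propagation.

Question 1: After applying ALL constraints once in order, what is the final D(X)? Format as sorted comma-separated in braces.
Answer: {4,5}

Derivation:
Constraint 1 (U != Z) on D(U)={1,2,3,4,7,8} D(Z)={2,4,5,6,7,8}: no change
Constraint 2 (X + Z = U) on D(X)={1,2,4,5,7,8} D(Z)={2,4,5,6,7,8} D(U)={1,2,3,4,7,8}: X {1,2,4,5,7,8}->{1,2,4,5}; Z {2,4,5,6,7,8}->{2,4,5,6,7}; U {1,2,3,4,7,8}->{3,4,7,8}
Constraint 3 (Z < X) on D(Z)={2,4,5,6,7} D(X)={1,2,4,5}: Z {2,4,5,6,7}->{2,4}; X {1,2,4,5}->{4,5}
So after all 3 constraints: D(X) = {4,5}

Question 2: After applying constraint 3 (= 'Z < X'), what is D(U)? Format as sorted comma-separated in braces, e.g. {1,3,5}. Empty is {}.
Constraint 1 (U != Z) on D(U)={1,2,3,4,7,8} D(Z)={2,4,5,6,7,8}: no change
Constraint 2 (X + Z = U) on D(X)={1,2,4,5,7,8} D(Z)={2,4,5,6,7,8} D(U)={1,2,3,4,7,8}: X {1,2,4,5,7,8}->{1,2,4,5}; Z {2,4,5,6,7,8}->{2,4,5,6,7}; U {1,2,3,4,7,8}->{3,4,7,8}
Constraint 3 (Z < X) on D(Z)={2,4,5,6,7} D(X)={1,2,4,5}: Z {2,4,5,6,7}->{2,4}; X {1,2,4,5}->{4,5}
So after constraint 3: D(U) = {3,4,7,8}

Answer: {3,4,7,8}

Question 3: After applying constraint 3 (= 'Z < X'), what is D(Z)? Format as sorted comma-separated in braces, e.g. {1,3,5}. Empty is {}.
Constraint 1 (U != Z) on D(U)={1,2,3,4,7,8} D(Z)={2,4,5,6,7,8}: no change
Constraint 2 (X + Z = U) on D(X)={1,2,4,5,7,8} D(Z)={2,4,5,6,7,8} D(U)={1,2,3,4,7,8}: X {1,2,4,5,7,8}->{1,2,4,5}; Z {2,4,5,6,7,8}->{2,4,5,6,7}; U {1,2,3,4,7,8}->{3,4,7,8}
Constraint 3 (Z < X) on D(Z)={2,4,5,6,7} D(X)={1,2,4,5}: Z {2,4,5,6,7}->{2,4}; X {1,2,4,5}->{4,5}
So after constraint 3: D(Z) = {2,4}

Answer: {2,4}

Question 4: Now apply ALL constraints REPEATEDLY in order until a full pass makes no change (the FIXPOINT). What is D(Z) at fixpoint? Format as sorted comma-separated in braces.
pass 0 (initial): D(Z)={2,4,5,6,7,8}
pass 1: U {1,2,3,4,7,8}->{3,4,7,8}; X {1,2,4,5,7,8}->{4,5}; Z {2,4,5,6,7,8}->{2,4}
pass 2: U {3,4,7,8}->{7,8}
pass 3: no change
Fixpoint after 3 passes: D(Z) = {2,4}

Answer: {2,4}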